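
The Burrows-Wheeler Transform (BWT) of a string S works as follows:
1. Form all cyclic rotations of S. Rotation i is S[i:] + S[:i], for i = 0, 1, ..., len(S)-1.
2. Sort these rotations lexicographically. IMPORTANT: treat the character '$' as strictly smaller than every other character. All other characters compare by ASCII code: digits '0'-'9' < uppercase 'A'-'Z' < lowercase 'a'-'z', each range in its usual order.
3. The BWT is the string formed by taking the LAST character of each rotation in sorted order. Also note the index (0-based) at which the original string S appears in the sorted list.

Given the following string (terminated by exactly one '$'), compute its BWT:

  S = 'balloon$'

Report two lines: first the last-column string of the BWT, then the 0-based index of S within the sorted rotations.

All 8 rotations (rotation i = S[i:]+S[:i]):
  rot[0] = balloon$
  rot[1] = alloon$b
  rot[2] = lloon$ba
  rot[3] = loon$bal
  rot[4] = oon$ball
  rot[5] = on$ballo
  rot[6] = n$balloo
  rot[7] = $balloon
Sorted (with $ < everything):
  sorted[0] = $balloon  (last char: 'n')
  sorted[1] = alloon$b  (last char: 'b')
  sorted[2] = balloon$  (last char: '$')
  sorted[3] = lloon$ba  (last char: 'a')
  sorted[4] = loon$bal  (last char: 'l')
  sorted[5] = n$balloo  (last char: 'o')
  sorted[6] = on$ballo  (last char: 'o')
  sorted[7] = oon$ball  (last char: 'l')
Last column: nb$alool
Original string S is at sorted index 2

Answer: nb$alool
2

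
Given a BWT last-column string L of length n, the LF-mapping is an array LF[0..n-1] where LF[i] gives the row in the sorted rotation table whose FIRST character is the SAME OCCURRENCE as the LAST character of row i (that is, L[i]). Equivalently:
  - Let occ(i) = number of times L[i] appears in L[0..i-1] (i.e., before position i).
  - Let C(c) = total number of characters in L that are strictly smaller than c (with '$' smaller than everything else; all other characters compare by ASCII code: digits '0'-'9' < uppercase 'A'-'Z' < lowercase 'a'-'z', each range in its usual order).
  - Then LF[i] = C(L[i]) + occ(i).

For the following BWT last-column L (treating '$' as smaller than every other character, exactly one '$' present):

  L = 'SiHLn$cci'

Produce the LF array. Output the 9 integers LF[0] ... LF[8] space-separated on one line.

Answer: 3 6 1 2 8 0 4 5 7

Derivation:
Char counts: '$':1, 'H':1, 'L':1, 'S':1, 'c':2, 'i':2, 'n':1
C (first-col start): C('$')=0, C('H')=1, C('L')=2, C('S')=3, C('c')=4, C('i')=6, C('n')=8
L[0]='S': occ=0, LF[0]=C('S')+0=3+0=3
L[1]='i': occ=0, LF[1]=C('i')+0=6+0=6
L[2]='H': occ=0, LF[2]=C('H')+0=1+0=1
L[3]='L': occ=0, LF[3]=C('L')+0=2+0=2
L[4]='n': occ=0, LF[4]=C('n')+0=8+0=8
L[5]='$': occ=0, LF[5]=C('$')+0=0+0=0
L[6]='c': occ=0, LF[6]=C('c')+0=4+0=4
L[7]='c': occ=1, LF[7]=C('c')+1=4+1=5
L[8]='i': occ=1, LF[8]=C('i')+1=6+1=7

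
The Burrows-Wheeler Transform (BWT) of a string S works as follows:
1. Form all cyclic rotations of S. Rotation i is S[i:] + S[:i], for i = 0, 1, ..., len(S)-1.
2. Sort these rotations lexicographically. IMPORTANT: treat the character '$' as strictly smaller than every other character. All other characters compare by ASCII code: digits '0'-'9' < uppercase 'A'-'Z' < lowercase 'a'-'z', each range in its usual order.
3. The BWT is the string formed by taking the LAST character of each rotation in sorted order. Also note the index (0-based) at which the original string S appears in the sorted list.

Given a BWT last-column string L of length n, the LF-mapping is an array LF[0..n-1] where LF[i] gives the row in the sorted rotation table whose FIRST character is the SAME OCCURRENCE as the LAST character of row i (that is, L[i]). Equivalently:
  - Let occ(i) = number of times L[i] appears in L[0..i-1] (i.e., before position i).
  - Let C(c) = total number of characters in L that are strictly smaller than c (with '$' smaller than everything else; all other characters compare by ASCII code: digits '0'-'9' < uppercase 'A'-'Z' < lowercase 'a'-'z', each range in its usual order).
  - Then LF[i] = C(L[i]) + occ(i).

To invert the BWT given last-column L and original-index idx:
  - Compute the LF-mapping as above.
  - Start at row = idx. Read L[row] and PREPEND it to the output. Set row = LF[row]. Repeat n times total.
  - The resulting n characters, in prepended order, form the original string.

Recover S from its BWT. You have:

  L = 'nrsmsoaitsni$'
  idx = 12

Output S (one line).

LF mapping: 5 8 9 4 10 7 1 2 12 11 6 3 0
Walk LF starting at row 12, prepending L[row]:
  step 1: row=12, L[12]='$', prepend. Next row=LF[12]=0
  step 2: row=0, L[0]='n', prepend. Next row=LF[0]=5
  step 3: row=5, L[5]='o', prepend. Next row=LF[5]=7
  step 4: row=7, L[7]='i', prepend. Next row=LF[7]=2
  step 5: row=2, L[2]='s', prepend. Next row=LF[2]=9
  step 6: row=9, L[9]='s', prepend. Next row=LF[9]=11
  step 7: row=11, L[11]='i', prepend. Next row=LF[11]=3
  step 8: row=3, L[3]='m', prepend. Next row=LF[3]=4
  step 9: row=4, L[4]='s', prepend. Next row=LF[4]=10
  step 10: row=10, L[10]='n', prepend. Next row=LF[10]=6
  step 11: row=6, L[6]='a', prepend. Next row=LF[6]=1
  step 12: row=1, L[1]='r', prepend. Next row=LF[1]=8
  step 13: row=8, L[8]='t', prepend. Next row=LF[8]=12
Reversed output: transmission$

Answer: transmission$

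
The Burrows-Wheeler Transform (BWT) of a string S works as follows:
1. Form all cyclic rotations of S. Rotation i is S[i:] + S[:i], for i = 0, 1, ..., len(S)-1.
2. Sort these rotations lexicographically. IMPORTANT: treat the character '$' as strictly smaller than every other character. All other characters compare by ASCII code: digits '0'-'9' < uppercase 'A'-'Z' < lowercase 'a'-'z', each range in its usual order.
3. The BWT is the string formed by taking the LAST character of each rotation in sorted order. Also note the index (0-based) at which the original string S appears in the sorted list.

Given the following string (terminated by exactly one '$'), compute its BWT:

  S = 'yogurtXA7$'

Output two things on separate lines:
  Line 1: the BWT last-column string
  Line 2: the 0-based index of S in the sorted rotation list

Answer: 7AXtoyurg$
9

Derivation:
All 10 rotations (rotation i = S[i:]+S[:i]):
  rot[0] = yogurtXA7$
  rot[1] = ogurtXA7$y
  rot[2] = gurtXA7$yo
  rot[3] = urtXA7$yog
  rot[4] = rtXA7$yogu
  rot[5] = tXA7$yogur
  rot[6] = XA7$yogurt
  rot[7] = A7$yogurtX
  rot[8] = 7$yogurtXA
  rot[9] = $yogurtXA7
Sorted (with $ < everything):
  sorted[0] = $yogurtXA7  (last char: '7')
  sorted[1] = 7$yogurtXA  (last char: 'A')
  sorted[2] = A7$yogurtX  (last char: 'X')
  sorted[3] = XA7$yogurt  (last char: 't')
  sorted[4] = gurtXA7$yo  (last char: 'o')
  sorted[5] = ogurtXA7$y  (last char: 'y')
  sorted[6] = rtXA7$yogu  (last char: 'u')
  sorted[7] = tXA7$yogur  (last char: 'r')
  sorted[8] = urtXA7$yog  (last char: 'g')
  sorted[9] = yogurtXA7$  (last char: '$')
Last column: 7AXtoyurg$
Original string S is at sorted index 9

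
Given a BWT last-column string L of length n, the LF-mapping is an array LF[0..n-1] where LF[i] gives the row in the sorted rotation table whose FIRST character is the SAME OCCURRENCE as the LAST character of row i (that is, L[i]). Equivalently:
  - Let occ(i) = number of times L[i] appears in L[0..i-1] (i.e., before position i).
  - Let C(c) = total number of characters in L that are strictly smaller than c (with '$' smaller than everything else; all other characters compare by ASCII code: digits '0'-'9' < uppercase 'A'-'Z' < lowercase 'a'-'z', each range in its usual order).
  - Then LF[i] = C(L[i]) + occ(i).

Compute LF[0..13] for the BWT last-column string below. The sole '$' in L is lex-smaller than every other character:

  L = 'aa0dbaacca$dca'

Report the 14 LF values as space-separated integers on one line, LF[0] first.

Char counts: '$':1, '0':1, 'a':6, 'b':1, 'c':3, 'd':2
C (first-col start): C('$')=0, C('0')=1, C('a')=2, C('b')=8, C('c')=9, C('d')=12
L[0]='a': occ=0, LF[0]=C('a')+0=2+0=2
L[1]='a': occ=1, LF[1]=C('a')+1=2+1=3
L[2]='0': occ=0, LF[2]=C('0')+0=1+0=1
L[3]='d': occ=0, LF[3]=C('d')+0=12+0=12
L[4]='b': occ=0, LF[4]=C('b')+0=8+0=8
L[5]='a': occ=2, LF[5]=C('a')+2=2+2=4
L[6]='a': occ=3, LF[6]=C('a')+3=2+3=5
L[7]='c': occ=0, LF[7]=C('c')+0=9+0=9
L[8]='c': occ=1, LF[8]=C('c')+1=9+1=10
L[9]='a': occ=4, LF[9]=C('a')+4=2+4=6
L[10]='$': occ=0, LF[10]=C('$')+0=0+0=0
L[11]='d': occ=1, LF[11]=C('d')+1=12+1=13
L[12]='c': occ=2, LF[12]=C('c')+2=9+2=11
L[13]='a': occ=5, LF[13]=C('a')+5=2+5=7

Answer: 2 3 1 12 8 4 5 9 10 6 0 13 11 7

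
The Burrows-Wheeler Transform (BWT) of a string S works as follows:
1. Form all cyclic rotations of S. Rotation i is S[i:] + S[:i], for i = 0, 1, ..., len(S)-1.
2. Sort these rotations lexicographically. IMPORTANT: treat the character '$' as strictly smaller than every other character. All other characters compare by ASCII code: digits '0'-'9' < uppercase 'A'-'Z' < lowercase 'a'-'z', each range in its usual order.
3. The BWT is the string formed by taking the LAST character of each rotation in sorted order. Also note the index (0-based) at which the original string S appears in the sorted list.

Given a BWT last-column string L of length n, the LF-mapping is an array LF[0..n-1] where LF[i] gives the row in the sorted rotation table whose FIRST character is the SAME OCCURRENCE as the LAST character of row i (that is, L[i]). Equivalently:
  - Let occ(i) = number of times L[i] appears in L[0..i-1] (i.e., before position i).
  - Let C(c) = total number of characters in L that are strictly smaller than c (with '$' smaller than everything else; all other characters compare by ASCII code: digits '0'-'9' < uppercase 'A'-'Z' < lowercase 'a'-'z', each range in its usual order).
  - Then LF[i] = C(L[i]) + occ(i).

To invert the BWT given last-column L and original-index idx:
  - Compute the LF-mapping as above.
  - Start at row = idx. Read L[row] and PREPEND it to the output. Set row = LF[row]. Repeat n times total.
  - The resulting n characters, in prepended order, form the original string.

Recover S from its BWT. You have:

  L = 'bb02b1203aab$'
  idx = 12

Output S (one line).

LF mapping: 9 10 1 4 11 3 5 2 6 7 8 12 0
Walk LF starting at row 12, prepending L[row]:
  step 1: row=12, L[12]='$', prepend. Next row=LF[12]=0
  step 2: row=0, L[0]='b', prepend. Next row=LF[0]=9
  step 3: row=9, L[9]='a', prepend. Next row=LF[9]=7
  step 4: row=7, L[7]='0', prepend. Next row=LF[7]=2
  step 5: row=2, L[2]='0', prepend. Next row=LF[2]=1
  step 6: row=1, L[1]='b', prepend. Next row=LF[1]=10
  step 7: row=10, L[10]='a', prepend. Next row=LF[10]=8
  step 8: row=8, L[8]='3', prepend. Next row=LF[8]=6
  step 9: row=6, L[6]='2', prepend. Next row=LF[6]=5
  step 10: row=5, L[5]='1', prepend. Next row=LF[5]=3
  step 11: row=3, L[3]='2', prepend. Next row=LF[3]=4
  step 12: row=4, L[4]='b', prepend. Next row=LF[4]=11
  step 13: row=11, L[11]='b', prepend. Next row=LF[11]=12
Reversed output: bb2123ab00ab$

Answer: bb2123ab00ab$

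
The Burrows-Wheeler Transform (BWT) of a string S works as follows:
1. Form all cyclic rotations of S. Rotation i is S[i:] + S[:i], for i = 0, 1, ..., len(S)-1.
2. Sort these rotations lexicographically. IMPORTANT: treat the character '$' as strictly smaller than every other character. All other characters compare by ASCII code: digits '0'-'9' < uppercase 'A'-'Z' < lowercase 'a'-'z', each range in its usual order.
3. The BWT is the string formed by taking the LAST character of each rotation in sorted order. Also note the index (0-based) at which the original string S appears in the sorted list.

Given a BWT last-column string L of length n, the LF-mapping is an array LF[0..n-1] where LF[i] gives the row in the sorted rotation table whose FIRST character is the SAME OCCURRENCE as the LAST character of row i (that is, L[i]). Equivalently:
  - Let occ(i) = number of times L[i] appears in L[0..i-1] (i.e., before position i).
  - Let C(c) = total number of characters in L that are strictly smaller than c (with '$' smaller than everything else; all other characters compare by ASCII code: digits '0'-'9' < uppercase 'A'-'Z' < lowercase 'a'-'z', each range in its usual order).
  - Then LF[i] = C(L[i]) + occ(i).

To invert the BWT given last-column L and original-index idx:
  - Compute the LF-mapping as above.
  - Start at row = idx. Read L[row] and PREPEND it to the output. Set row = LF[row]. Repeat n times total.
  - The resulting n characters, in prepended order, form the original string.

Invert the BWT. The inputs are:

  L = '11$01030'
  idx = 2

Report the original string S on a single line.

LF mapping: 4 5 0 1 6 2 7 3
Walk LF starting at row 2, prepending L[row]:
  step 1: row=2, L[2]='$', prepend. Next row=LF[2]=0
  step 2: row=0, L[0]='1', prepend. Next row=LF[0]=4
  step 3: row=4, L[4]='1', prepend. Next row=LF[4]=6
  step 4: row=6, L[6]='3', prepend. Next row=LF[6]=7
  step 5: row=7, L[7]='0', prepend. Next row=LF[7]=3
  step 6: row=3, L[3]='0', prepend. Next row=LF[3]=1
  step 7: row=1, L[1]='1', prepend. Next row=LF[1]=5
  step 8: row=5, L[5]='0', prepend. Next row=LF[5]=2
Reversed output: 0100311$

Answer: 0100311$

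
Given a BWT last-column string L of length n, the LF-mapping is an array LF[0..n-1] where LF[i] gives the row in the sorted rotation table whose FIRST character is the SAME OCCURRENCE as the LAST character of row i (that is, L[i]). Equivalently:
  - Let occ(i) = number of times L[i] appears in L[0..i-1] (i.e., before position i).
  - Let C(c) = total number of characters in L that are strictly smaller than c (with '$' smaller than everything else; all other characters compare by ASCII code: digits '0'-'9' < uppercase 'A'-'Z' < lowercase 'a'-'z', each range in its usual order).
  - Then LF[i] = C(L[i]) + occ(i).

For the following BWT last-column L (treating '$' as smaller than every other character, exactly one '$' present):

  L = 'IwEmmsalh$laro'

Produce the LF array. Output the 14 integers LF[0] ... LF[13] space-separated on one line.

Char counts: '$':1, 'E':1, 'I':1, 'a':2, 'h':1, 'l':2, 'm':2, 'o':1, 'r':1, 's':1, 'w':1
C (first-col start): C('$')=0, C('E')=1, C('I')=2, C('a')=3, C('h')=5, C('l')=6, C('m')=8, C('o')=10, C('r')=11, C('s')=12, C('w')=13
L[0]='I': occ=0, LF[0]=C('I')+0=2+0=2
L[1]='w': occ=0, LF[1]=C('w')+0=13+0=13
L[2]='E': occ=0, LF[2]=C('E')+0=1+0=1
L[3]='m': occ=0, LF[3]=C('m')+0=8+0=8
L[4]='m': occ=1, LF[4]=C('m')+1=8+1=9
L[5]='s': occ=0, LF[5]=C('s')+0=12+0=12
L[6]='a': occ=0, LF[6]=C('a')+0=3+0=3
L[7]='l': occ=0, LF[7]=C('l')+0=6+0=6
L[8]='h': occ=0, LF[8]=C('h')+0=5+0=5
L[9]='$': occ=0, LF[9]=C('$')+0=0+0=0
L[10]='l': occ=1, LF[10]=C('l')+1=6+1=7
L[11]='a': occ=1, LF[11]=C('a')+1=3+1=4
L[12]='r': occ=0, LF[12]=C('r')+0=11+0=11
L[13]='o': occ=0, LF[13]=C('o')+0=10+0=10

Answer: 2 13 1 8 9 12 3 6 5 0 7 4 11 10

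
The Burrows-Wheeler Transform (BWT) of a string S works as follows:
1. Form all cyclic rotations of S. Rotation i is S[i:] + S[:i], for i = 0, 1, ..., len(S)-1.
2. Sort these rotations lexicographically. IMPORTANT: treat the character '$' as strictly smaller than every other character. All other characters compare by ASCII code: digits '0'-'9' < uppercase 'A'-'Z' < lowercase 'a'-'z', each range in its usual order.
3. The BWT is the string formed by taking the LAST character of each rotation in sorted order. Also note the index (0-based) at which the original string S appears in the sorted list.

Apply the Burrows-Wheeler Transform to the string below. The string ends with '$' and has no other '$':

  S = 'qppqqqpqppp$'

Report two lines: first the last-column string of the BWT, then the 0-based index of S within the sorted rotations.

Answer: pppqqqpp$qqp
8

Derivation:
All 12 rotations (rotation i = S[i:]+S[:i]):
  rot[0] = qppqqqpqppp$
  rot[1] = ppqqqpqppp$q
  rot[2] = pqqqpqppp$qp
  rot[3] = qqqpqppp$qpp
  rot[4] = qqpqppp$qppq
  rot[5] = qpqppp$qppqq
  rot[6] = pqppp$qppqqq
  rot[7] = qppp$qppqqqp
  rot[8] = ppp$qppqqqpq
  rot[9] = pp$qppqqqpqp
  rot[10] = p$qppqqqpqpp
  rot[11] = $qppqqqpqppp
Sorted (with $ < everything):
  sorted[0] = $qppqqqpqppp  (last char: 'p')
  sorted[1] = p$qppqqqpqpp  (last char: 'p')
  sorted[2] = pp$qppqqqpqp  (last char: 'p')
  sorted[3] = ppp$qppqqqpq  (last char: 'q')
  sorted[4] = ppqqqpqppp$q  (last char: 'q')
  sorted[5] = pqppp$qppqqq  (last char: 'q')
  sorted[6] = pqqqpqppp$qp  (last char: 'p')
  sorted[7] = qppp$qppqqqp  (last char: 'p')
  sorted[8] = qppqqqpqppp$  (last char: '$')
  sorted[9] = qpqppp$qppqq  (last char: 'q')
  sorted[10] = qqpqppp$qppq  (last char: 'q')
  sorted[11] = qqqpqppp$qpp  (last char: 'p')
Last column: pppqqqpp$qqp
Original string S is at sorted index 8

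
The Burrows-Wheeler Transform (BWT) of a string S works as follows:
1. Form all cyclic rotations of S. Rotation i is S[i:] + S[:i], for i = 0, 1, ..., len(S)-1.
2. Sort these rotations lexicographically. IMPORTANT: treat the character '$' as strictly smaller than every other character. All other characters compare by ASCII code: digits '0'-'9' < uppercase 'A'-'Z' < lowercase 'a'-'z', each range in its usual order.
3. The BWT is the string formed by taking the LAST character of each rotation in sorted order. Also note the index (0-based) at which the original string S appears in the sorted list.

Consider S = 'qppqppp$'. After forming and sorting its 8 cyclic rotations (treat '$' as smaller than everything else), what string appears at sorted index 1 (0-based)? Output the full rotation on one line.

Answer: p$qppqpp

Derivation:
All 8 rotations (rotation i = S[i:]+S[:i]):
  rot[0] = qppqppp$
  rot[1] = ppqppp$q
  rot[2] = pqppp$qp
  rot[3] = qppp$qpp
  rot[4] = ppp$qppq
  rot[5] = pp$qppqp
  rot[6] = p$qppqpp
  rot[7] = $qppqppp
Sorted (with $ < everything):
  sorted[0] = $qppqppp
  sorted[1] = p$qppqpp
  sorted[2] = pp$qppqp
  sorted[3] = ppp$qppq
  sorted[4] = ppqppp$q
  sorted[5] = pqppp$qp
  sorted[6] = qppp$qpp
  sorted[7] = qppqppp$
sorted[1] = p$qppqpp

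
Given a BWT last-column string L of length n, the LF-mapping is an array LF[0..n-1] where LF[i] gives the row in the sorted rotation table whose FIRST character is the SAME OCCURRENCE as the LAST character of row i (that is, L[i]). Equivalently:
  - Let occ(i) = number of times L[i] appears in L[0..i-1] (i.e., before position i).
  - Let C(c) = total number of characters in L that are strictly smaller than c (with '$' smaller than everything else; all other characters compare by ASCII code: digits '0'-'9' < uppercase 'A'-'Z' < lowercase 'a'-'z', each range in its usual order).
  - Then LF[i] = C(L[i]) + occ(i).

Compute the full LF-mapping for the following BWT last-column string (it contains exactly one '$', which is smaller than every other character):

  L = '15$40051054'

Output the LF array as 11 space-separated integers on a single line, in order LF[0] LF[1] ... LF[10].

Answer: 4 8 0 6 1 2 9 5 3 10 7

Derivation:
Char counts: '$':1, '0':3, '1':2, '4':2, '5':3
C (first-col start): C('$')=0, C('0')=1, C('1')=4, C('4')=6, C('5')=8
L[0]='1': occ=0, LF[0]=C('1')+0=4+0=4
L[1]='5': occ=0, LF[1]=C('5')+0=8+0=8
L[2]='$': occ=0, LF[2]=C('$')+0=0+0=0
L[3]='4': occ=0, LF[3]=C('4')+0=6+0=6
L[4]='0': occ=0, LF[4]=C('0')+0=1+0=1
L[5]='0': occ=1, LF[5]=C('0')+1=1+1=2
L[6]='5': occ=1, LF[6]=C('5')+1=8+1=9
L[7]='1': occ=1, LF[7]=C('1')+1=4+1=5
L[8]='0': occ=2, LF[8]=C('0')+2=1+2=3
L[9]='5': occ=2, LF[9]=C('5')+2=8+2=10
L[10]='4': occ=1, LF[10]=C('4')+1=6+1=7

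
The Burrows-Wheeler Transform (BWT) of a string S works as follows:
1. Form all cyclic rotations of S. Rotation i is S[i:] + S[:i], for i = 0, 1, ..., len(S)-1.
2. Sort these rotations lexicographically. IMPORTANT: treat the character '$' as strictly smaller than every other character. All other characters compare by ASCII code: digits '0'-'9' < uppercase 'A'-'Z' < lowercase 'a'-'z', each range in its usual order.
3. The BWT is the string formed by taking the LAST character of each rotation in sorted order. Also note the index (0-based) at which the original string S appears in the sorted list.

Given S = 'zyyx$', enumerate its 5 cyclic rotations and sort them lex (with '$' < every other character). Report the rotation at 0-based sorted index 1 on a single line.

Answer: x$zyy

Derivation:
All 5 rotations (rotation i = S[i:]+S[:i]):
  rot[0] = zyyx$
  rot[1] = yyx$z
  rot[2] = yx$zy
  rot[3] = x$zyy
  rot[4] = $zyyx
Sorted (with $ < everything):
  sorted[0] = $zyyx
  sorted[1] = x$zyy
  sorted[2] = yx$zy
  sorted[3] = yyx$z
  sorted[4] = zyyx$
sorted[1] = x$zyy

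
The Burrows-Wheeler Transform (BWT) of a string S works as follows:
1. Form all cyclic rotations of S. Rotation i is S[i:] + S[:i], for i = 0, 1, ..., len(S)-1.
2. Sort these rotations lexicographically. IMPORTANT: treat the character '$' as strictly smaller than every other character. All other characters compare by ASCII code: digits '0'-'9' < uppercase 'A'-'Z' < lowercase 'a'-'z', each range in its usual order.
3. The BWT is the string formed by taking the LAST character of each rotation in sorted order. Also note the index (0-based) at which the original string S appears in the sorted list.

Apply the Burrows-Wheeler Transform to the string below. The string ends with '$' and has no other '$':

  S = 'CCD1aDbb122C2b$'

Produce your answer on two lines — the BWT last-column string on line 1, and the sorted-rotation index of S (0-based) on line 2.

All 15 rotations (rotation i = S[i:]+S[:i]):
  rot[0] = CCD1aDbb122C2b$
  rot[1] = CD1aDbb122C2b$C
  rot[2] = D1aDbb122C2b$CC
  rot[3] = 1aDbb122C2b$CCD
  rot[4] = aDbb122C2b$CCD1
  rot[5] = Dbb122C2b$CCD1a
  rot[6] = bb122C2b$CCD1aD
  rot[7] = b122C2b$CCD1aDb
  rot[8] = 122C2b$CCD1aDbb
  rot[9] = 22C2b$CCD1aDbb1
  rot[10] = 2C2b$CCD1aDbb12
  rot[11] = C2b$CCD1aDbb122
  rot[12] = 2b$CCD1aDbb122C
  rot[13] = b$CCD1aDbb122C2
  rot[14] = $CCD1aDbb122C2b
Sorted (with $ < everything):
  sorted[0] = $CCD1aDbb122C2b  (last char: 'b')
  sorted[1] = 122C2b$CCD1aDbb  (last char: 'b')
  sorted[2] = 1aDbb122C2b$CCD  (last char: 'D')
  sorted[3] = 22C2b$CCD1aDbb1  (last char: '1')
  sorted[4] = 2C2b$CCD1aDbb12  (last char: '2')
  sorted[5] = 2b$CCD1aDbb122C  (last char: 'C')
  sorted[6] = C2b$CCD1aDbb122  (last char: '2')
  sorted[7] = CCD1aDbb122C2b$  (last char: '$')
  sorted[8] = CD1aDbb122C2b$C  (last char: 'C')
  sorted[9] = D1aDbb122C2b$CC  (last char: 'C')
  sorted[10] = Dbb122C2b$CCD1a  (last char: 'a')
  sorted[11] = aDbb122C2b$CCD1  (last char: '1')
  sorted[12] = b$CCD1aDbb122C2  (last char: '2')
  sorted[13] = b122C2b$CCD1aDb  (last char: 'b')
  sorted[14] = bb122C2b$CCD1aD  (last char: 'D')
Last column: bbD12C2$CCa12bD
Original string S is at sorted index 7

Answer: bbD12C2$CCa12bD
7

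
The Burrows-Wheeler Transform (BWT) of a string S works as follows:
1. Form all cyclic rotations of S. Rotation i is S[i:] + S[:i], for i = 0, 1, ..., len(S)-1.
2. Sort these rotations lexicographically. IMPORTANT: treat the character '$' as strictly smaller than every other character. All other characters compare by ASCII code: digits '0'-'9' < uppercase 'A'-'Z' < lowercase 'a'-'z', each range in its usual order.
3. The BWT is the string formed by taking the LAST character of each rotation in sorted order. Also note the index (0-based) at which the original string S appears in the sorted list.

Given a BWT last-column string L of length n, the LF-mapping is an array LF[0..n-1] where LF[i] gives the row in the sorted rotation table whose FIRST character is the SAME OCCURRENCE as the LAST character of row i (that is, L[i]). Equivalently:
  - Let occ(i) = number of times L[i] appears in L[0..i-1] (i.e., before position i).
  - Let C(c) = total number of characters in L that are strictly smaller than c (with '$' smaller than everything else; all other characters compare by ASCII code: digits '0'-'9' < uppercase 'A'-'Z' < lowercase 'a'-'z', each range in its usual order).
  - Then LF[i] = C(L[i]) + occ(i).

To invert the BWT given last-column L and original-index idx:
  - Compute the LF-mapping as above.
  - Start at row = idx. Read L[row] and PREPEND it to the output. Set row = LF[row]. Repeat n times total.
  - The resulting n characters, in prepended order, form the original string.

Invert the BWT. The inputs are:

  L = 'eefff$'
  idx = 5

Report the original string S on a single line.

Answer: fffee$

Derivation:
LF mapping: 1 2 3 4 5 0
Walk LF starting at row 5, prepending L[row]:
  step 1: row=5, L[5]='$', prepend. Next row=LF[5]=0
  step 2: row=0, L[0]='e', prepend. Next row=LF[0]=1
  step 3: row=1, L[1]='e', prepend. Next row=LF[1]=2
  step 4: row=2, L[2]='f', prepend. Next row=LF[2]=3
  step 5: row=3, L[3]='f', prepend. Next row=LF[3]=4
  step 6: row=4, L[4]='f', prepend. Next row=LF[4]=5
Reversed output: fffee$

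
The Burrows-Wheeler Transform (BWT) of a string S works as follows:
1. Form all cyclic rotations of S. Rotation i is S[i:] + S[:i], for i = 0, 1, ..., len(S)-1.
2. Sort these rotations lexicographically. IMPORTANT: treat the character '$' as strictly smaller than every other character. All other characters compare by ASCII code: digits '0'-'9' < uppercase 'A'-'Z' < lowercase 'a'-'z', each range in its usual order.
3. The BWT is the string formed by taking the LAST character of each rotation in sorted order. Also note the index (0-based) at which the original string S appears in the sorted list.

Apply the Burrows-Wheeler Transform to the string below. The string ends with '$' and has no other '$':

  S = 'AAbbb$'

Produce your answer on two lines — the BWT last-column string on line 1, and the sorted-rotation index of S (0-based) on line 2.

All 6 rotations (rotation i = S[i:]+S[:i]):
  rot[0] = AAbbb$
  rot[1] = Abbb$A
  rot[2] = bbb$AA
  rot[3] = bb$AAb
  rot[4] = b$AAbb
  rot[5] = $AAbbb
Sorted (with $ < everything):
  sorted[0] = $AAbbb  (last char: 'b')
  sorted[1] = AAbbb$  (last char: '$')
  sorted[2] = Abbb$A  (last char: 'A')
  sorted[3] = b$AAbb  (last char: 'b')
  sorted[4] = bb$AAb  (last char: 'b')
  sorted[5] = bbb$AA  (last char: 'A')
Last column: b$AbbA
Original string S is at sorted index 1

Answer: b$AbbA
1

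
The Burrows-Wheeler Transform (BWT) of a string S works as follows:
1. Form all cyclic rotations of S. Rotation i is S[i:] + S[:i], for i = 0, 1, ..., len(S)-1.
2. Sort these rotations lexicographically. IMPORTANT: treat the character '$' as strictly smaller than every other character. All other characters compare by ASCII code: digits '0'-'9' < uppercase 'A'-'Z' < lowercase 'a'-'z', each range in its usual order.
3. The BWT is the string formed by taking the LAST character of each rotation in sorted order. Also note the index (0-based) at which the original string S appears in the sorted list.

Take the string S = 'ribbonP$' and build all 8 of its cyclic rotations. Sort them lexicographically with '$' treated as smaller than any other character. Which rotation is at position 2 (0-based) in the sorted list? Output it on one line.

All 8 rotations (rotation i = S[i:]+S[:i]):
  rot[0] = ribbonP$
  rot[1] = ibbonP$r
  rot[2] = bbonP$ri
  rot[3] = bonP$rib
  rot[4] = onP$ribb
  rot[5] = nP$ribbo
  rot[6] = P$ribbon
  rot[7] = $ribbonP
Sorted (with $ < everything):
  sorted[0] = $ribbonP
  sorted[1] = P$ribbon
  sorted[2] = bbonP$ri
  sorted[3] = bonP$rib
  sorted[4] = ibbonP$r
  sorted[5] = nP$ribbo
  sorted[6] = onP$ribb
  sorted[7] = ribbonP$
sorted[2] = bbonP$ri

Answer: bbonP$ri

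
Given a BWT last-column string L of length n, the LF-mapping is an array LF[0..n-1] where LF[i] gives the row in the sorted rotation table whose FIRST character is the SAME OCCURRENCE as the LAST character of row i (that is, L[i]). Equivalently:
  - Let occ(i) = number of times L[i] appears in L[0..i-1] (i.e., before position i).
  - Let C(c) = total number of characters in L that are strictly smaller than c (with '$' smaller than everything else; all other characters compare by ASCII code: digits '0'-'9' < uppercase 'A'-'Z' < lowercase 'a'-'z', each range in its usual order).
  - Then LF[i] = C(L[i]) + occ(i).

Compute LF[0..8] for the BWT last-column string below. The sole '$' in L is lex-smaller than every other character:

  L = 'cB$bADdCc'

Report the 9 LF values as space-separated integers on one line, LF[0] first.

Answer: 6 2 0 5 1 4 8 3 7

Derivation:
Char counts: '$':1, 'A':1, 'B':1, 'C':1, 'D':1, 'b':1, 'c':2, 'd':1
C (first-col start): C('$')=0, C('A')=1, C('B')=2, C('C')=3, C('D')=4, C('b')=5, C('c')=6, C('d')=8
L[0]='c': occ=0, LF[0]=C('c')+0=6+0=6
L[1]='B': occ=0, LF[1]=C('B')+0=2+0=2
L[2]='$': occ=0, LF[2]=C('$')+0=0+0=0
L[3]='b': occ=0, LF[3]=C('b')+0=5+0=5
L[4]='A': occ=0, LF[4]=C('A')+0=1+0=1
L[5]='D': occ=0, LF[5]=C('D')+0=4+0=4
L[6]='d': occ=0, LF[6]=C('d')+0=8+0=8
L[7]='C': occ=0, LF[7]=C('C')+0=3+0=3
L[8]='c': occ=1, LF[8]=C('c')+1=6+1=7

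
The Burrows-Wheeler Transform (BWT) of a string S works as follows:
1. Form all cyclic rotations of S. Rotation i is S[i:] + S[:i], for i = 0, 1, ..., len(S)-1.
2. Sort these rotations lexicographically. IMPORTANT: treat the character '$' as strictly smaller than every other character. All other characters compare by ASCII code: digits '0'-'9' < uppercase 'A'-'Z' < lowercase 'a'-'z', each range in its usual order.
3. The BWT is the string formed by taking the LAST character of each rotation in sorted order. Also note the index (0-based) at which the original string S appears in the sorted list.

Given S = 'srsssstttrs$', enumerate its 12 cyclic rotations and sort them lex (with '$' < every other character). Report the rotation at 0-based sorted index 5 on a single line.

All 12 rotations (rotation i = S[i:]+S[:i]):
  rot[0] = srsssstttrs$
  rot[1] = rsssstttrs$s
  rot[2] = sssstttrs$sr
  rot[3] = ssstttrs$srs
  rot[4] = sstttrs$srss
  rot[5] = stttrs$srsss
  rot[6] = tttrs$srssss
  rot[7] = ttrs$srsssst
  rot[8] = trs$srsssstt
  rot[9] = rs$srssssttt
  rot[10] = s$srsssstttr
  rot[11] = $srsssstttrs
Sorted (with $ < everything):
  sorted[0] = $srsssstttrs
  sorted[1] = rs$srssssttt
  sorted[2] = rsssstttrs$s
  sorted[3] = s$srsssstttr
  sorted[4] = srsssstttrs$
  sorted[5] = sssstttrs$sr
  sorted[6] = ssstttrs$srs
  sorted[7] = sstttrs$srss
  sorted[8] = stttrs$srsss
  sorted[9] = trs$srsssstt
  sorted[10] = ttrs$srsssst
  sorted[11] = tttrs$srssss
sorted[5] = sssstttrs$sr

Answer: sssstttrs$sr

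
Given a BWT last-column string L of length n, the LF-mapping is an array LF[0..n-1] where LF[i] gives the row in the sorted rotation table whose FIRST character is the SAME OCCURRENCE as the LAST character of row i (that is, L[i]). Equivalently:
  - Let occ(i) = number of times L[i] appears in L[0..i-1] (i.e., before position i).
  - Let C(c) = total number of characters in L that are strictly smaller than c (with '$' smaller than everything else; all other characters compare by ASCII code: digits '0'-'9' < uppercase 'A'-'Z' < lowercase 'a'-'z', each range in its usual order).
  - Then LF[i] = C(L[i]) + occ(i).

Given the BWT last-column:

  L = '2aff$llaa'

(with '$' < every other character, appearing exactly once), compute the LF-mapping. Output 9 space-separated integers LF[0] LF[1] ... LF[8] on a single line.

Char counts: '$':1, '2':1, 'a':3, 'f':2, 'l':2
C (first-col start): C('$')=0, C('2')=1, C('a')=2, C('f')=5, C('l')=7
L[0]='2': occ=0, LF[0]=C('2')+0=1+0=1
L[1]='a': occ=0, LF[1]=C('a')+0=2+0=2
L[2]='f': occ=0, LF[2]=C('f')+0=5+0=5
L[3]='f': occ=1, LF[3]=C('f')+1=5+1=6
L[4]='$': occ=0, LF[4]=C('$')+0=0+0=0
L[5]='l': occ=0, LF[5]=C('l')+0=7+0=7
L[6]='l': occ=1, LF[6]=C('l')+1=7+1=8
L[7]='a': occ=1, LF[7]=C('a')+1=2+1=3
L[8]='a': occ=2, LF[8]=C('a')+2=2+2=4

Answer: 1 2 5 6 0 7 8 3 4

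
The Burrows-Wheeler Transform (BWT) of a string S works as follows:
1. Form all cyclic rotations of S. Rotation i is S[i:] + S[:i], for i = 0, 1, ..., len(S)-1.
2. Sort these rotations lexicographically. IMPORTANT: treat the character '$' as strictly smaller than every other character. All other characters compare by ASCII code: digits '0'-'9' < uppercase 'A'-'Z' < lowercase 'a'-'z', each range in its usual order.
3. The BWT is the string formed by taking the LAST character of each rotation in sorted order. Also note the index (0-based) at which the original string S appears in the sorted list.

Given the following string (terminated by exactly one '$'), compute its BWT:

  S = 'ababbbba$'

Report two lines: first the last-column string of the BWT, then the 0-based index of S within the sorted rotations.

Answer: ab$bbabba
2

Derivation:
All 9 rotations (rotation i = S[i:]+S[:i]):
  rot[0] = ababbbba$
  rot[1] = babbbba$a
  rot[2] = abbbba$ab
  rot[3] = bbbba$aba
  rot[4] = bbba$abab
  rot[5] = bba$ababb
  rot[6] = ba$ababbb
  rot[7] = a$ababbbb
  rot[8] = $ababbbba
Sorted (with $ < everything):
  sorted[0] = $ababbbba  (last char: 'a')
  sorted[1] = a$ababbbb  (last char: 'b')
  sorted[2] = ababbbba$  (last char: '$')
  sorted[3] = abbbba$ab  (last char: 'b')
  sorted[4] = ba$ababbb  (last char: 'b')
  sorted[5] = babbbba$a  (last char: 'a')
  sorted[6] = bba$ababb  (last char: 'b')
  sorted[7] = bbba$abab  (last char: 'b')
  sorted[8] = bbbba$aba  (last char: 'a')
Last column: ab$bbabba
Original string S is at sorted index 2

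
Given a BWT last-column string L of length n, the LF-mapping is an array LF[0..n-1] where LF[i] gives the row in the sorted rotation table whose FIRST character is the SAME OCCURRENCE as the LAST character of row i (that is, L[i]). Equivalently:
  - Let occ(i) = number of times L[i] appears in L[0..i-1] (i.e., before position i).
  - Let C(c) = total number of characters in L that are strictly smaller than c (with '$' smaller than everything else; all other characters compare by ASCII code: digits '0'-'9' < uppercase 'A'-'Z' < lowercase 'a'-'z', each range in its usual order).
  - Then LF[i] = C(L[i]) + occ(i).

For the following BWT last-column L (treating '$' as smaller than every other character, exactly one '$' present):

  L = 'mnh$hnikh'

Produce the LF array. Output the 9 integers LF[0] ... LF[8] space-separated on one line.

Char counts: '$':1, 'h':3, 'i':1, 'k':1, 'm':1, 'n':2
C (first-col start): C('$')=0, C('h')=1, C('i')=4, C('k')=5, C('m')=6, C('n')=7
L[0]='m': occ=0, LF[0]=C('m')+0=6+0=6
L[1]='n': occ=0, LF[1]=C('n')+0=7+0=7
L[2]='h': occ=0, LF[2]=C('h')+0=1+0=1
L[3]='$': occ=0, LF[3]=C('$')+0=0+0=0
L[4]='h': occ=1, LF[4]=C('h')+1=1+1=2
L[5]='n': occ=1, LF[5]=C('n')+1=7+1=8
L[6]='i': occ=0, LF[6]=C('i')+0=4+0=4
L[7]='k': occ=0, LF[7]=C('k')+0=5+0=5
L[8]='h': occ=2, LF[8]=C('h')+2=1+2=3

Answer: 6 7 1 0 2 8 4 5 3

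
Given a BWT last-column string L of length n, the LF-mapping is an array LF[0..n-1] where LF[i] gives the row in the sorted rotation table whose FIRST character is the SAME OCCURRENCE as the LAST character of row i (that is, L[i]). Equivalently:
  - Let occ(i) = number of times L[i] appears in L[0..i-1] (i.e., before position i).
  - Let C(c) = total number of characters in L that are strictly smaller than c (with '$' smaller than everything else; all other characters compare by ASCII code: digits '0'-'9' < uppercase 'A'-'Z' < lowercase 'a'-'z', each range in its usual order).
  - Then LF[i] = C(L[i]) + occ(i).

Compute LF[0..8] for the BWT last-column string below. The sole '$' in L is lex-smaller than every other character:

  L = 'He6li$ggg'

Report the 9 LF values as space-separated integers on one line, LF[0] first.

Answer: 2 3 1 8 7 0 4 5 6

Derivation:
Char counts: '$':1, '6':1, 'H':1, 'e':1, 'g':3, 'i':1, 'l':1
C (first-col start): C('$')=0, C('6')=1, C('H')=2, C('e')=3, C('g')=4, C('i')=7, C('l')=8
L[0]='H': occ=0, LF[0]=C('H')+0=2+0=2
L[1]='e': occ=0, LF[1]=C('e')+0=3+0=3
L[2]='6': occ=0, LF[2]=C('6')+0=1+0=1
L[3]='l': occ=0, LF[3]=C('l')+0=8+0=8
L[4]='i': occ=0, LF[4]=C('i')+0=7+0=7
L[5]='$': occ=0, LF[5]=C('$')+0=0+0=0
L[6]='g': occ=0, LF[6]=C('g')+0=4+0=4
L[7]='g': occ=1, LF[7]=C('g')+1=4+1=5
L[8]='g': occ=2, LF[8]=C('g')+2=4+2=6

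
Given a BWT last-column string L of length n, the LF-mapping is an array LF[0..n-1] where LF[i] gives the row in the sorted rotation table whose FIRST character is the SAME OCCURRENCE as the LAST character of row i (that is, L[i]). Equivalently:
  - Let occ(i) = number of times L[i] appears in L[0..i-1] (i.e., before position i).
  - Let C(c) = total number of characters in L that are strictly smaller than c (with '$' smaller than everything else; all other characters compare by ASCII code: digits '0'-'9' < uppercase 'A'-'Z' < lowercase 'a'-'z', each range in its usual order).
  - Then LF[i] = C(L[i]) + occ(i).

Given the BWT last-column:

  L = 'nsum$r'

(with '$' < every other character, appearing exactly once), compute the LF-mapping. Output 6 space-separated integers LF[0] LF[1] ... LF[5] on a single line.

Answer: 2 4 5 1 0 3

Derivation:
Char counts: '$':1, 'm':1, 'n':1, 'r':1, 's':1, 'u':1
C (first-col start): C('$')=0, C('m')=1, C('n')=2, C('r')=3, C('s')=4, C('u')=5
L[0]='n': occ=0, LF[0]=C('n')+0=2+0=2
L[1]='s': occ=0, LF[1]=C('s')+0=4+0=4
L[2]='u': occ=0, LF[2]=C('u')+0=5+0=5
L[3]='m': occ=0, LF[3]=C('m')+0=1+0=1
L[4]='$': occ=0, LF[4]=C('$')+0=0+0=0
L[5]='r': occ=0, LF[5]=C('r')+0=3+0=3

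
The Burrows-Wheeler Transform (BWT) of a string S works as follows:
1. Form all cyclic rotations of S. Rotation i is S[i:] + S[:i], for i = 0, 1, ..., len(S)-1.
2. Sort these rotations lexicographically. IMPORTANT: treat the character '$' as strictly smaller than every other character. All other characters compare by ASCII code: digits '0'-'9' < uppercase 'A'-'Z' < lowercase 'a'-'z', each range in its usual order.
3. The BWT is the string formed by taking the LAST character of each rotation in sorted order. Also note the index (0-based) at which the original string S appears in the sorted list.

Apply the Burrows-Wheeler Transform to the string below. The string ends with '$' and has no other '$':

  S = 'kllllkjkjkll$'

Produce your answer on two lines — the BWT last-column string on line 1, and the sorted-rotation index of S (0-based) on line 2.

All 13 rotations (rotation i = S[i:]+S[:i]):
  rot[0] = kllllkjkjkll$
  rot[1] = llllkjkjkll$k
  rot[2] = lllkjkjkll$kl
  rot[3] = llkjkjkll$kll
  rot[4] = lkjkjkll$klll
  rot[5] = kjkjkll$kllll
  rot[6] = jkjkll$kllllk
  rot[7] = kjkll$kllllkj
  rot[8] = jkll$kllllkjk
  rot[9] = kll$kllllkjkj
  rot[10] = ll$kllllkjkjk
  rot[11] = l$kllllkjkjkl
  rot[12] = $kllllkjkjkll
Sorted (with $ < everything):
  sorted[0] = $kllllkjkjkll  (last char: 'l')
  sorted[1] = jkjkll$kllllk  (last char: 'k')
  sorted[2] = jkll$kllllkjk  (last char: 'k')
  sorted[3] = kjkjkll$kllll  (last char: 'l')
  sorted[4] = kjkll$kllllkj  (last char: 'j')
  sorted[5] = kll$kllllkjkj  (last char: 'j')
  sorted[6] = kllllkjkjkll$  (last char: '$')
  sorted[7] = l$kllllkjkjkl  (last char: 'l')
  sorted[8] = lkjkjkll$klll  (last char: 'l')
  sorted[9] = ll$kllllkjkjk  (last char: 'k')
  sorted[10] = llkjkjkll$kll  (last char: 'l')
  sorted[11] = lllkjkjkll$kl  (last char: 'l')
  sorted[12] = llllkjkjkll$k  (last char: 'k')
Last column: lkkljj$llkllk
Original string S is at sorted index 6

Answer: lkkljj$llkllk
6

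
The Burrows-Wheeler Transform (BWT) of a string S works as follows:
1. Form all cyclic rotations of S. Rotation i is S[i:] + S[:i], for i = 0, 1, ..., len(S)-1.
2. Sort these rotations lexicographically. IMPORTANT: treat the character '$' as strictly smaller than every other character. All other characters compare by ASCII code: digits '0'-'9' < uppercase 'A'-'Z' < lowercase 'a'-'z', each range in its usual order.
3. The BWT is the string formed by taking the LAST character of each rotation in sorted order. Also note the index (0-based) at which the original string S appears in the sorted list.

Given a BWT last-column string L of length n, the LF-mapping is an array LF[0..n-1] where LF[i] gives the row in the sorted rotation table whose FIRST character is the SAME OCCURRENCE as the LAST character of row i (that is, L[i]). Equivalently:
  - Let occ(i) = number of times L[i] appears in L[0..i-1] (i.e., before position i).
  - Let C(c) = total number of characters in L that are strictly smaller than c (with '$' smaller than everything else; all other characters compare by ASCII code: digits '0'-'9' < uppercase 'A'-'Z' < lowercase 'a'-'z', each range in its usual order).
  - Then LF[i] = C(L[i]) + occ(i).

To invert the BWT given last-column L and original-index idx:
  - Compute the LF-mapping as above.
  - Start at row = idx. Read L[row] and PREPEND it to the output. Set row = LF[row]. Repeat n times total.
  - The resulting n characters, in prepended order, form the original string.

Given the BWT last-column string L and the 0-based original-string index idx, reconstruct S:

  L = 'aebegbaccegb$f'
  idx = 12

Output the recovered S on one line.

Answer: gbbfgeebaccea$

Derivation:
LF mapping: 1 8 3 9 12 4 2 6 7 10 13 5 0 11
Walk LF starting at row 12, prepending L[row]:
  step 1: row=12, L[12]='$', prepend. Next row=LF[12]=0
  step 2: row=0, L[0]='a', prepend. Next row=LF[0]=1
  step 3: row=1, L[1]='e', prepend. Next row=LF[1]=8
  step 4: row=8, L[8]='c', prepend. Next row=LF[8]=7
  step 5: row=7, L[7]='c', prepend. Next row=LF[7]=6
  step 6: row=6, L[6]='a', prepend. Next row=LF[6]=2
  step 7: row=2, L[2]='b', prepend. Next row=LF[2]=3
  step 8: row=3, L[3]='e', prepend. Next row=LF[3]=9
  step 9: row=9, L[9]='e', prepend. Next row=LF[9]=10
  step 10: row=10, L[10]='g', prepend. Next row=LF[10]=13
  step 11: row=13, L[13]='f', prepend. Next row=LF[13]=11
  step 12: row=11, L[11]='b', prepend. Next row=LF[11]=5
  step 13: row=5, L[5]='b', prepend. Next row=LF[5]=4
  step 14: row=4, L[4]='g', prepend. Next row=LF[4]=12
Reversed output: gbbfgeebaccea$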